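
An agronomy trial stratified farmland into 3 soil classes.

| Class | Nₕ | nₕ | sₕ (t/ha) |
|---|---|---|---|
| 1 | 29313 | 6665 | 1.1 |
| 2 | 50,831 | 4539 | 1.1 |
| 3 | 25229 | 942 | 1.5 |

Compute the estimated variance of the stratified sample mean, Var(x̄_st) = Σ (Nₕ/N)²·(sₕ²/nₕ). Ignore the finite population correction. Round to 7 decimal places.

0.0002130

N = 105373. Term for each stratum: Wₕ²sₕ²/nₕ.
Var(x̄_st) = 0.0000140491 + 0.0000620331 + 0.0001369219 = 0.0002130041 → 0.0002130.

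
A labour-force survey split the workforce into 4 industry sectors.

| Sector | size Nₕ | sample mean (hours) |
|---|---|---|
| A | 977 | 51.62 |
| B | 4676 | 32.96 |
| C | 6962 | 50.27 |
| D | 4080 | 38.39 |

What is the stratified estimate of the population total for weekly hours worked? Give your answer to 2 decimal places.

Estimate total by summing Nₕ·x̄ₕ over strata.
977·51.62 + 4676·32.96 + 6962·50.27 + 4080·38.39 = 50432.74 + 154120.96 + 349979.74 + 156631.2 = 711164.64.

711164.64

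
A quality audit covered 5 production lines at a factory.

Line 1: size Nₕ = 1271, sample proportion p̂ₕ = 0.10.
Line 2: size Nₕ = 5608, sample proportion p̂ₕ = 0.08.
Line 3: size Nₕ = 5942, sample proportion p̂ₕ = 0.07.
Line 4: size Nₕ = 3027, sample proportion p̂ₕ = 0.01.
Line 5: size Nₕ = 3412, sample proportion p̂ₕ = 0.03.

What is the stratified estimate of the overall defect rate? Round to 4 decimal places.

0.0584

N = 1271 + 5608 + 5942 + 3027 + 3412 = 19260.
Overall proportion = Σ (Nₕ/N)·p̂ₕ.
Σ Nₕp̂ₕ = 127.1 + 448.64 + 415.94 + 30.27 + 102.36 = 1124.31.
1124.31 / 19260 = 0.058375... → 0.0584.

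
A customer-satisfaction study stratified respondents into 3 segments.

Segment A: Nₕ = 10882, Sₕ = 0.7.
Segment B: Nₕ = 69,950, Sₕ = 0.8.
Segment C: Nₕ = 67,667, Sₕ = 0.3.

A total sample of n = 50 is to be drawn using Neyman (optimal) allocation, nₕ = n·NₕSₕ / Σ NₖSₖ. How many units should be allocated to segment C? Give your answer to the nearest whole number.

A: NₕSₕ = 10882·0.7 = 7617.4
B: NₕSₕ = 69950·0.8 = 55960
C: NₕSₕ = 67667·0.3 = 20300.1
Σ NₕSₕ = 83877.5.
n_C = 50·20300.1/83877.5 = 12.101... → 12.

12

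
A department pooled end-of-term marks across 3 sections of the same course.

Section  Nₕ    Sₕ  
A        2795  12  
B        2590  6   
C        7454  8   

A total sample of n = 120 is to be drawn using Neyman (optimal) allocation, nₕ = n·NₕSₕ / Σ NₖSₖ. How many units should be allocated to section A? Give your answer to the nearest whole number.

A: NₕSₕ = 2795·12 = 33540
B: NₕSₕ = 2590·6 = 15540
C: NₕSₕ = 7454·8 = 59632
Σ NₕSₕ = 108712.
n_A = 120·33540/108712 = 37.023... → 37.

37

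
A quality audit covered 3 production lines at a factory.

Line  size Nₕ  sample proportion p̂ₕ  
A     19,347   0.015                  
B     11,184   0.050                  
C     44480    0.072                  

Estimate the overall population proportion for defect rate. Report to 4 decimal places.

0.0540

Wₕ = Nₕ/N with N = 75011: 0.2579, 0.1491, 0.5930.
p̂_st = 0.2579·0.015 + 0.1491·0.050 + 0.5930·0.072 ≈ 0.054018... → 0.0540.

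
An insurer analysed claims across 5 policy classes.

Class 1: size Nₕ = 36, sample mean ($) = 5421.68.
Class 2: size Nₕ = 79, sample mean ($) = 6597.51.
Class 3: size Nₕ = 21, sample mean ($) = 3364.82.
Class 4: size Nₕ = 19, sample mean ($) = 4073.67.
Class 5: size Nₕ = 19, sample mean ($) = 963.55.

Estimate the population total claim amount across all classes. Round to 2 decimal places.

882752.17

Estimate total by summing Nₕ·x̄ₕ over strata.
36·5421.68 + 79·6597.51 + 21·3364.82 + 19·4073.67 + 19·963.55 = 195180.48 + 521203.29 + 70661.22 + 77399.73 + 18307.45 = 882752.17.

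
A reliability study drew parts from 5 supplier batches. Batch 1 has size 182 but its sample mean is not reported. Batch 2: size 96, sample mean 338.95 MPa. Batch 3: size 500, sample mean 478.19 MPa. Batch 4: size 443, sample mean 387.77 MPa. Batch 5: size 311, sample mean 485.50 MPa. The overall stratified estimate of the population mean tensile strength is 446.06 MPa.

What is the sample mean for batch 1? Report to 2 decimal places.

488.78

Σ Nₕx̄ₕ = N·μ, so 182·x̄_1 = 1532·446.06 − (96·338.95 + 500·478.19 + 443·387.77 + 311·485.50).
= 683363.92 − 594406.81 = 88957.11.
x̄_1 = 88957.11 / 182 = 488.7753... → 488.78.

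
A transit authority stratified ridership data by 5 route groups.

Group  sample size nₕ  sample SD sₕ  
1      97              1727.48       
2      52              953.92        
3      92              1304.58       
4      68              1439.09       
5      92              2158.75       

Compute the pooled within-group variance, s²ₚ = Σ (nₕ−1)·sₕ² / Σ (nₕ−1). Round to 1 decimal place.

1: (97−1)·1727.48² = 96·2984187.1504 = 286481966.4384
2: (52−1)·953.92² = 51·909963.3664 = 46408131.6864
3: (92−1)·1304.58² = 91·1701928.9764 = 154875536.8524
4: (68−1)·1439.09² = 67·2070980.0281 = 138755661.8827
5: (92−1)·2158.75² = 91·4660201.5625 = 424078342.1875
Numerator = 1050599639.0474; denominator = Σ(nₕ−1) = 396.
s²ₚ = 1050599639.0474/396 = 2653029.392... → 2653029.4.

2653029.4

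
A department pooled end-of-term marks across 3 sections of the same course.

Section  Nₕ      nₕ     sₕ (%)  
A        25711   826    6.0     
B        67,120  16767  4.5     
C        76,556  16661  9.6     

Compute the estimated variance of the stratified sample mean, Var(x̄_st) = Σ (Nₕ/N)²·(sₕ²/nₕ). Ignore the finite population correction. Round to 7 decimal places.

N = 169387. Term for each stratum: Wₕ²sₕ²/nₕ.
Var(x̄_st) = 0.0010041538 + 0.0001896328 + 0.0011298992 = 0.0023236858 → 0.0023237.

0.0023237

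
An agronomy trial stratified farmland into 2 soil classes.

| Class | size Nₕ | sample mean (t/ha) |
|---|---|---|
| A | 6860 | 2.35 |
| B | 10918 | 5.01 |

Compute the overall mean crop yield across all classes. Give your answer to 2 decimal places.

x̄_st = (Σ Nₕx̄ₕ) / (Σ Nₕ) = (6860·2.35 + 10918·5.01) / 17778
= 70820.18 / 17778 = 3.9836... → 3.98.

3.98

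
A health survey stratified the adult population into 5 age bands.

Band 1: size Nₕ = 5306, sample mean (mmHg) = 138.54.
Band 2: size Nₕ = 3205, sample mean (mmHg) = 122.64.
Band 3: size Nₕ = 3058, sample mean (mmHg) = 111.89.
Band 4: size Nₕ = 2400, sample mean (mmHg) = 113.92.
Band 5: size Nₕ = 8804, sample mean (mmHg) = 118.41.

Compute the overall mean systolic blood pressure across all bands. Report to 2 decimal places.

N = 5306 + 3205 + 3058 + 2400 + 8804 = 22773.
Weight each subgroup mean by Nₕ/N and sum.
Σ Nₕx̄ₕ = 5306·138.54 + 3205·122.64 + 3058·111.89 + 2400·113.92 + 8804·118.41 = 735093.24 + 393061.2 + 342159.62 + 273408 + 1042481.64 = 2786203.7.
Divide by N: 2786203.7 / 22773 = 122.3468... → 122.35.

122.35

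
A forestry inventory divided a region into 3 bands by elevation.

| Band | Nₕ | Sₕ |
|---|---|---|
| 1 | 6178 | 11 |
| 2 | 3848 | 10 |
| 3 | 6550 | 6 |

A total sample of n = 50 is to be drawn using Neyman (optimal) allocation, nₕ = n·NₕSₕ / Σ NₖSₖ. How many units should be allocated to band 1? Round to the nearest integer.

23

Σ NₕSₕ = 6178·11 + 3848·10 + 6550·6 = 145738.
Share for 1: 67958/145738 = 0.46630.
n_1 = 50 × 0.46630 = 23.315... → 23.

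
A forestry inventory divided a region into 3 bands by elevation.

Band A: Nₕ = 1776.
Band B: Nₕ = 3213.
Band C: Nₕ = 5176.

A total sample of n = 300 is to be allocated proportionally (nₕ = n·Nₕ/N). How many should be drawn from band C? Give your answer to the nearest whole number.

Share of band C = 5176/10165 = 0.50920.
Allocate 300 × 0.50920 = 152.759... → 153.

153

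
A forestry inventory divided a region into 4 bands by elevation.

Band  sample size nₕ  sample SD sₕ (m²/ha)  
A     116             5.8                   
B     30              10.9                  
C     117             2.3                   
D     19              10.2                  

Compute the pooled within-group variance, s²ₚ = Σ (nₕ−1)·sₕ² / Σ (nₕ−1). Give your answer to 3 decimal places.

A: (116−1)·5.8² = 115·33.64 = 3868.6
B: (30−1)·10.9² = 29·118.81 = 3445.49
C: (117−1)·2.3² = 116·5.29 = 613.64
D: (19−1)·10.2² = 18·104.04 = 1872.72
Numerator = 9800.45; denominator = Σ(nₕ−1) = 278.
s²ₚ = 9800.45/278 = 35.25342... → 35.253.

35.253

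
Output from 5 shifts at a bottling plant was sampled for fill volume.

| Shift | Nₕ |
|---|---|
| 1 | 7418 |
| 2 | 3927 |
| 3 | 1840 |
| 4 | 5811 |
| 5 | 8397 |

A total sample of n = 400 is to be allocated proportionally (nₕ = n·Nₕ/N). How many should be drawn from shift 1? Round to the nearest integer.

Share of shift 1 = 7418/27393 = 0.27080.
Allocate 400 × 0.27080 = 108.320... → 108.

108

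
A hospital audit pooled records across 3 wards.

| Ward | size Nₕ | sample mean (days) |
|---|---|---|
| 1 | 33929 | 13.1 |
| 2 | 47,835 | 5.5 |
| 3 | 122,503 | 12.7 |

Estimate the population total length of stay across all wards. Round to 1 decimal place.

2263350.5

1: 33929·13.1 = 444469.9
2: 47835·5.5 = 263092.5
3: 122503·12.7 = 1555788.1
τ̂ = Σ Nₕx̄ₕ = 2263350.5.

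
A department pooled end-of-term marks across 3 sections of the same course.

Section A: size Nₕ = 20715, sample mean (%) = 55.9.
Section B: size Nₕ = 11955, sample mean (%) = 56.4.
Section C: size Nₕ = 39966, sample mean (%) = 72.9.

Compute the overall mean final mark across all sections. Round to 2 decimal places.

N = 20715 + 11955 + 39966 = 72636.
The stratified mean weights each stratum mean by its population share Nₕ/N.
Σ Nₕx̄ₕ = 20715·55.9 + 11955·56.4 + 39966·72.9 = 1157968.5 + 674262 + 2913521.4 = 4745751.9.
Divide by N: 4745751.9 / 72636 = 65.3361... → 65.34.

65.34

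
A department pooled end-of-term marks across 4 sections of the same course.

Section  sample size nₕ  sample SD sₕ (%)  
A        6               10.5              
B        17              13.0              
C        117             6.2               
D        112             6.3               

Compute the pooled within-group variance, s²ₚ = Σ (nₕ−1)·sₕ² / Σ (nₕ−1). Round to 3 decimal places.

48.870

A: (6−1)·10.5² = 5·110.25 = 551.25
B: (17−1)·13.0² = 16·169 = 2704
C: (117−1)·6.2² = 116·38.44 = 4459.04
D: (112−1)·6.3² = 111·39.69 = 4405.59
Numerator = 12119.88; denominator = Σ(nₕ−1) = 248.
s²ₚ = 12119.88/248 = 48.87048... → 48.870.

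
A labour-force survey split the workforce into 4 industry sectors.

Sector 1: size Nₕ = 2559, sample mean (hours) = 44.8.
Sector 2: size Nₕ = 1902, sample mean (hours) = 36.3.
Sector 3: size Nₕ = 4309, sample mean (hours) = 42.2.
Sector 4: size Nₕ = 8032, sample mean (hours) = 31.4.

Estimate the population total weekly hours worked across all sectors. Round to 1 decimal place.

617730.4

1: 2559·44.8 = 114643.2
2: 1902·36.3 = 69042.6
3: 4309·42.2 = 181839.8
4: 8032·31.4 = 252204.8
τ̂ = Σ Nₕx̄ₕ = 617730.4.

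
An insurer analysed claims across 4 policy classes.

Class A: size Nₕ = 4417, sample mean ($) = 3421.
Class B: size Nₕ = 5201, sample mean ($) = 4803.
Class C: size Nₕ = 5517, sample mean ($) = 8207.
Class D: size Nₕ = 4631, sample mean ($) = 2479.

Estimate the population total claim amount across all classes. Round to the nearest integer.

96849228

Estimate total by summing Nₕ·x̄ₕ over strata.
4417·3421 + 5201·4803 + 5517·8207 + 4631·2479 = 15110557 + 24980403 + 45278019 + 11480249 = 96849228.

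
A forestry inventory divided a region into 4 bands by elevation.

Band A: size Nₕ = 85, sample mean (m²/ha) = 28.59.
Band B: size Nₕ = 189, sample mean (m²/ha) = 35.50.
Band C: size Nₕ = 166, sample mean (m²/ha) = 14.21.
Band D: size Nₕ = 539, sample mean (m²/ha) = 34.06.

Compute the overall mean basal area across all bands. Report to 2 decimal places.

30.50

N = 979; weights Wₕ = Nₕ/N = (0.0868, 0.1931, 0.1696, 0.5506).
x̄_st = Σ Wₕ·x̄ₕ = 0.0868·28.59 + 0.1931·35.50 + 0.1696·14.21 + 0.5506·34.06 ≈ 30.4973...
→ 30.50.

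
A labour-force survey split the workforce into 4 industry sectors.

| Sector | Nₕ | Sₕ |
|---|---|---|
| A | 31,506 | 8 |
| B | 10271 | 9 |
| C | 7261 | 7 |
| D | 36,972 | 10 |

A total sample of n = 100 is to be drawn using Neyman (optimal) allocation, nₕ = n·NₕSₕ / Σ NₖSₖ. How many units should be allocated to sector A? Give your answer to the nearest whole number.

A: NₕSₕ = 31506·8 = 252048
B: NₕSₕ = 10271·9 = 92439
C: NₕSₕ = 7261·7 = 50827
D: NₕSₕ = 36972·10 = 369720
Σ NₕSₕ = 765034.
n_A = 100·252048/765034 = 32.946... → 33.

33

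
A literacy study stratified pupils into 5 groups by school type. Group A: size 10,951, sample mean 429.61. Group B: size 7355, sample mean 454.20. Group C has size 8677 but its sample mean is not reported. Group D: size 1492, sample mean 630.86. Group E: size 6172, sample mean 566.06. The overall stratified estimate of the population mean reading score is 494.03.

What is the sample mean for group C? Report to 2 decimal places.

534.33

N = 10951 + 7355 + 8677 + 1492 + 6172 = 34647.
Overall total = μ·N = 494.03·34647 = 17116657.41.
Subtract the known strata: 10951·429.61 + 7355·454.20 + 1492·630.86 + 6172·566.06 = 12480265.55.
Remaining total for group C: 17116657.41 − 12480265.55 = 4636391.86.
Divide by its size: 4636391.86 / 8677 = 534.3312... → 534.33.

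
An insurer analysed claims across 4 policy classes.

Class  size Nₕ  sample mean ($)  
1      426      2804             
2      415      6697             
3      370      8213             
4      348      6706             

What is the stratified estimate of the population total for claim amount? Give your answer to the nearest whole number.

1: 426·2804 = 1194504
2: 415·6697 = 2779255
3: 370·8213 = 3038810
4: 348·6706 = 2333688
τ̂ = Σ Nₕx̄ₕ = 9346257.

9346257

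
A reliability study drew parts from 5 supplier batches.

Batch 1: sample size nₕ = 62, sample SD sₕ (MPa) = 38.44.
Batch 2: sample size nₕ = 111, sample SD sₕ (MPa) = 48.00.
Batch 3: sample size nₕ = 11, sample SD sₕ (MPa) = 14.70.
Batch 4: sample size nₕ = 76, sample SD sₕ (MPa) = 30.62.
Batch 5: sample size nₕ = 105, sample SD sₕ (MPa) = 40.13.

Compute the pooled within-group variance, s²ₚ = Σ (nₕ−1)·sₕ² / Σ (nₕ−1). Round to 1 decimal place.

Degrees of freedom: 61 + 110 + 10 + 75 + 104 = 360.
Σ(nₕ−1)sₕ² = 61·1477.6336 + 110·2304 + 10·216.09 + 75·937.5844 + 104·1610.4169 = 583538.7372.
s²ₚ = 583538.7372 / 360 = 1620.941... → 1620.9.

1620.9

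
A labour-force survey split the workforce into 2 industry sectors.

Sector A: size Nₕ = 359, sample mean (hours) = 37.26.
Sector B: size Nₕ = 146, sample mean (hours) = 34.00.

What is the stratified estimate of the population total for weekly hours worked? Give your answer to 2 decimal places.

A: 359·37.26 = 13376.34
B: 146·34.00 = 4964
τ̂ = Σ Nₕx̄ₕ = 18340.34.

18340.34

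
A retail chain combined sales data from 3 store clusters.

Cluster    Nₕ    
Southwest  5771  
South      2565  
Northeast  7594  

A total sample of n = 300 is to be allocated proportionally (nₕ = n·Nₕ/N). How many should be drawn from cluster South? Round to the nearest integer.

N = 5771 + 2565 + 7594 = 15930.
n_South = 300·2565/15930 = 48.305... → 48.

48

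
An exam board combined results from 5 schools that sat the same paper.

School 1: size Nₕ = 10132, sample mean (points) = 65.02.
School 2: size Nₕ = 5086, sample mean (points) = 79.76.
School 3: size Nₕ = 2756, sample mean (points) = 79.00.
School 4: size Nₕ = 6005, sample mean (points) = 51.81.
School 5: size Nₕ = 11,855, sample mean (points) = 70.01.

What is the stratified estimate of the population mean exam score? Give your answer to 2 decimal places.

67.62

x̄_st = (Σ Nₕx̄ₕ) / (Σ Nₕ) = (10132·65.02 + 5086·79.76 + 2756·79.00 + 6005·51.81 + 11855·70.01) / 35834
= 2423253.6 / 35834 = 67.6244... → 67.62.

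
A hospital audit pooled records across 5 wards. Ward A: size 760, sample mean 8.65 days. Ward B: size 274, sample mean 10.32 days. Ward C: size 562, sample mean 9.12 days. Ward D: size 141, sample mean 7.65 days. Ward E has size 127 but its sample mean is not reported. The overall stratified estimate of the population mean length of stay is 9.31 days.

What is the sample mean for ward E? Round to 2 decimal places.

Σ Nₕx̄ₕ = N·μ, so 127·x̄_E = 1864·9.31 − (760·8.65 + 274·10.32 + 562·9.12 + 141·7.65).
= 17353.84 − 15605.77 = 1748.07.
x̄_E = 1748.07 / 127 = 13.7643... → 13.76.

13.76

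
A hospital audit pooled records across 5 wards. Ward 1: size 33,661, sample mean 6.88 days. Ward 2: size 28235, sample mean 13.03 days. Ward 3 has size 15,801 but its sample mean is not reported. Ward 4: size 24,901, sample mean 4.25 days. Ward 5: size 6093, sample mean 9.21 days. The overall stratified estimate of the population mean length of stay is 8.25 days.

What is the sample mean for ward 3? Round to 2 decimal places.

8.56

Σ Nₕx̄ₕ = N·μ, so 15801·x̄_3 = 108691·8.25 − (33661·6.88 + 28235·13.03 + 24901·4.25 + 6093·9.21).
= 896700.75 − 761435.51 = 135265.24.
x̄_3 = 135265.24 / 15801 = 8.5605... → 8.56.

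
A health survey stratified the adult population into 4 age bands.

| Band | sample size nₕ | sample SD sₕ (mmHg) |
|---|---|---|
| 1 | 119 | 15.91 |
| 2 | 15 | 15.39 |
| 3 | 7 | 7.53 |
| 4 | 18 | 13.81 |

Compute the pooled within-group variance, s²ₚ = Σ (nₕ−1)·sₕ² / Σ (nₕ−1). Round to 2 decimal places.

Degrees of freedom: 118 + 14 + 6 + 17 = 155.
Σ(nₕ−1)sₕ² = 118·253.1281 + 14·236.8521 + 6·56.7009 + 17·190.7161 = 36767.4243.
s²ₚ = 36767.4243 / 155 = 237.2092... → 237.21.

237.21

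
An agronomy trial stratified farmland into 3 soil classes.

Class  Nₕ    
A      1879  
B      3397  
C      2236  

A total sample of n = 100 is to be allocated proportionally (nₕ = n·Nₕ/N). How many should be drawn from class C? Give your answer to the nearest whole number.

Share of class C = 2236/7512 = 0.29766.
Allocate 100 × 0.29766 = 29.766... → 30.

30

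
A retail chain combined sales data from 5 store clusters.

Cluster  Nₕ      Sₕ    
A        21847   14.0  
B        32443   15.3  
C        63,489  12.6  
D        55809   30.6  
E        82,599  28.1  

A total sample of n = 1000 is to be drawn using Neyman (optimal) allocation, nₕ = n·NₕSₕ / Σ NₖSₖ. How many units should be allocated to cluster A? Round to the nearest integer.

54

Σ NₕSₕ = 21847·14.0 + 32443·15.3 + 63489·12.6 + 55809·30.6 + 82599·28.1 = 5630984.6.
Share for A: 305858/5630984.6 = 0.05432.
n_A = 1000 × 0.05432 = 54.317... → 54.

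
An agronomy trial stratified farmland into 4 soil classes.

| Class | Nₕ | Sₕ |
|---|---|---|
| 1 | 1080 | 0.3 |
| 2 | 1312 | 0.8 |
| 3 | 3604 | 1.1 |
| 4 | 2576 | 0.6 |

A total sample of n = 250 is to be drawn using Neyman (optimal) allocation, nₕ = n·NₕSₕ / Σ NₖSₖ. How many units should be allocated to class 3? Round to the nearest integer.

144

Σ NₕSₕ = 1080·0.3 + 1312·0.8 + 3604·1.1 + 2576·0.6 = 6883.6.
Share for 3: 3964.4/6883.6 = 0.57592.
n_3 = 250 × 0.57592 = 143.980... → 144.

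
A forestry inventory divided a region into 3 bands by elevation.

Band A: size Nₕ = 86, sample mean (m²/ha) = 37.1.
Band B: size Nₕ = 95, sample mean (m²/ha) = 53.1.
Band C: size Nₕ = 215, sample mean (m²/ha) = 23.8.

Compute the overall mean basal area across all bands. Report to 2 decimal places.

33.72

x̄_st = (Σ Nₕx̄ₕ) / (Σ Nₕ) = (86·37.1 + 95·53.1 + 215·23.8) / 396
= 13352.1 / 396 = 33.7174... → 33.72.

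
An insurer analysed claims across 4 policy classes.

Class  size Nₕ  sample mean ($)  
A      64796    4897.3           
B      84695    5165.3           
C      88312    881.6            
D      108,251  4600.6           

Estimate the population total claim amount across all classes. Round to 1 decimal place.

1330675944.1

Estimate total by summing Nₕ·x̄ₕ over strata.
64796·4897.3 + 84695·5165.3 + 88312·881.6 + 108251·4600.6 = 317325450.8 + 437475083.5 + 77855859.2 + 498019550.6 = 1330675944.1.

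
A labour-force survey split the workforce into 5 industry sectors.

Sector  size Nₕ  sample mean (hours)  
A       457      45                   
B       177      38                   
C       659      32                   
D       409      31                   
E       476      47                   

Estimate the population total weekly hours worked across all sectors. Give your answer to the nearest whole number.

83430

Population total = Σ Nₕ·x̄ₕ (each stratum's size times its mean).
457·45 + 177·38 + 659·32 + 409·31 + 476·47 = 20565 + 6726 + 21088 + 12679 + 22372 = 83430.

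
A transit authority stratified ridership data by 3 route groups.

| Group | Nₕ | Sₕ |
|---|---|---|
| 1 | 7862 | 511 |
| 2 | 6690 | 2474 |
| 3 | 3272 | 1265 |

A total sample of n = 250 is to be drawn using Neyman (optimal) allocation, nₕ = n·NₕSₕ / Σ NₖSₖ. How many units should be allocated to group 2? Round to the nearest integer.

167

Σ NₕSₕ = 7862·511 + 6690·2474 + 3272·1265 = 24707622.
Share for 2: 16551060/24707622 = 0.66988.
n_2 = 250 × 0.66988 = 167.469... → 167.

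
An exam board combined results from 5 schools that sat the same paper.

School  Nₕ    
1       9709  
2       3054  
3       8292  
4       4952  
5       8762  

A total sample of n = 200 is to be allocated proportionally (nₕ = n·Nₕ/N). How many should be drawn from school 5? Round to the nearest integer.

50

Share of school 5 = 8762/34769 = 0.25201.
Allocate 200 × 0.25201 = 50.401... → 50.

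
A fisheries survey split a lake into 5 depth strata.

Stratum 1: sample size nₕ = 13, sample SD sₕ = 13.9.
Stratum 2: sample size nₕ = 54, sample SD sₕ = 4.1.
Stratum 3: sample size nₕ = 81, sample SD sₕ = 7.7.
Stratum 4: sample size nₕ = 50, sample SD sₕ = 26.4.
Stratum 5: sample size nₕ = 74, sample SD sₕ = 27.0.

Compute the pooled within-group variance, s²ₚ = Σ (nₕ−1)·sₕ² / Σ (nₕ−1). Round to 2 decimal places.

1: (13−1)·13.9² = 12·193.21 = 2318.52
2: (54−1)·4.1² = 53·16.81 = 890.93
3: (81−1)·7.7² = 80·59.29 = 4743.2
4: (50−1)·26.4² = 49·696.96 = 34151.04
5: (74−1)·27.0² = 73·729 = 53217
Numerator = 95320.69; denominator = Σ(nₕ−1) = 267.
s²ₚ = 95320.69/267 = 357.0063... → 357.01.

357.01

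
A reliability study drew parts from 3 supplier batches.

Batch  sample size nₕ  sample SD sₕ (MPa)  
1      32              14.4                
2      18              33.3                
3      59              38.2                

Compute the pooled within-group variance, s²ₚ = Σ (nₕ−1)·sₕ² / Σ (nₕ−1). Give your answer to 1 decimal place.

1036.9

1: (32−1)·14.4² = 31·207.36 = 6428.16
2: (18−1)·33.3² = 17·1108.89 = 18851.13
3: (59−1)·38.2² = 58·1459.24 = 84635.92
Numerator = 109915.21; denominator = Σ(nₕ−1) = 106.
s²ₚ = 109915.21/106 = 1036.936... → 1036.9.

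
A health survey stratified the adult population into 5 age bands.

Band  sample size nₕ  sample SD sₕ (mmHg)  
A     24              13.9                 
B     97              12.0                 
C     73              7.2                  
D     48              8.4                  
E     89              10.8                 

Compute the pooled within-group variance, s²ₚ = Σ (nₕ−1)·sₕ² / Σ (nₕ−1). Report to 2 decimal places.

109.14

A: (24−1)·13.9² = 23·193.21 = 4443.83
B: (97−1)·12.0² = 96·144 = 13824
C: (73−1)·7.2² = 72·51.84 = 3732.48
D: (48−1)·8.4² = 47·70.56 = 3316.32
E: (89−1)·10.8² = 88·116.64 = 10264.32
Numerator = 35580.95; denominator = Σ(nₕ−1) = 326.
s²ₚ = 35580.95/326 = 109.1440... → 109.14.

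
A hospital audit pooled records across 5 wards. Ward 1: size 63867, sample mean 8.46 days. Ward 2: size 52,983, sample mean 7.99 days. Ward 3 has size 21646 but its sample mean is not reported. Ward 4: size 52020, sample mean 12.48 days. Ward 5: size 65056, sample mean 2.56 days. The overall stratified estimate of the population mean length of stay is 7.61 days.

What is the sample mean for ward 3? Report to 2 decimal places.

7.65

Σ Nₕx̄ₕ = N·μ, so 21646·x̄_3 = 255572·7.61 − (63867·8.46 + 52983·7.99 + 52020·12.48 + 65056·2.56).
= 1944902.92 − 1779401.95 = 165500.97.
x̄_3 = 165500.97 / 21646 = 7.6458... → 7.65.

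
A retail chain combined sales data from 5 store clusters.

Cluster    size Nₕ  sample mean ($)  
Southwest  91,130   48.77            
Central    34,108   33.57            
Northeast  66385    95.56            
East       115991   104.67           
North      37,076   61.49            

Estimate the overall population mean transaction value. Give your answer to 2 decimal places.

N = 91130 + 34108 + 66385 + 115991 + 37076 = 344690.
The stratified mean weights each stratum mean by its population share Nₕ/N.
Σ Nₕx̄ₕ = 91130·48.77 + 34108·33.57 + 66385·95.56 + 115991·104.67 + 37076·61.49 = 4444410.1 + 1145005.56 + 6343750.6 + 12140777.97 + 2279803.24 = 26353747.47.
Divide by N: 26353747.47 / 344690 = 76.4564... → 76.46.

76.46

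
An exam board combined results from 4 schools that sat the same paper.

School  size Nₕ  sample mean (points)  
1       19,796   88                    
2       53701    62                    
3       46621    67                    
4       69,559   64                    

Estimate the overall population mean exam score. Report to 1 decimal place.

66.7

N = 189677; weights Wₕ = Nₕ/N = (0.1044, 0.2831, 0.2458, 0.3667).
x̄_st = Σ Wₕ·x̄ₕ = 0.1044·88 + 0.2831·62 + 0.2458·67 + 0.3667·64 ≈ 66.676...
→ 66.7.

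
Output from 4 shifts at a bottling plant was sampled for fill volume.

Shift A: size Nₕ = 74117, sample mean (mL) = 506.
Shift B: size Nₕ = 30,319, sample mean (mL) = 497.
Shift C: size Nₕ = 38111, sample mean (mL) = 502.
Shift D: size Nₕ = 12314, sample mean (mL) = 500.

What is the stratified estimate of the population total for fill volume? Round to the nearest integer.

77860467

Estimate total by summing Nₕ·x̄ₕ over strata.
74117·506 + 30319·497 + 38111·502 + 12314·500 = 37503202 + 15068543 + 19131722 + 6157000 = 77860467.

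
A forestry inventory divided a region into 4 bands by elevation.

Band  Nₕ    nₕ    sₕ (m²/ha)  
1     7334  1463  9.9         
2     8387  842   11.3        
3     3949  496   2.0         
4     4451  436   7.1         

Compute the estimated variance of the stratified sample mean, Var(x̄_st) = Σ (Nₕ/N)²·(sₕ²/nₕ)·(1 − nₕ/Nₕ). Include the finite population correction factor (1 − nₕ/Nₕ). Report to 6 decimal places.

N = 24121; Wₕ = Nₕ/N.
band 1: (7334/24121)²·9.9²/1463·(1 − 1463/7334) = 0.004957793
band 2: (8387/24121)²·11.3²/842·(1 − 842/8387) = 0.016493775
band 3: (3949/24121)²·2.0²/496·(1 − 496/3949) = 0.000189004
band 4: (4451/24121)²·7.1²/436·(1 − 436/4451) = 0.003551262
Sum = 0.025191835 → 0.025192.

0.025192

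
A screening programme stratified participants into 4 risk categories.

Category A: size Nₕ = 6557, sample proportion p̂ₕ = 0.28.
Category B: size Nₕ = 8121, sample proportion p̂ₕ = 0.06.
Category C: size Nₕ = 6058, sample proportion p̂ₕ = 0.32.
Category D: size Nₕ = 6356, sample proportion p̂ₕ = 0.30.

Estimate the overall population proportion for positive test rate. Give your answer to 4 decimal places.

N = 6557 + 8121 + 6058 + 6356 = 27092.
Overall proportion = Σ (Nₕ/N)·p̂ₕ.
Σ Nₕp̂ₕ = 1835.96 + 487.26 + 1938.56 + 1906.8 = 6168.58.
6168.58 / 27092 = 0.227690... → 0.2277.

0.2277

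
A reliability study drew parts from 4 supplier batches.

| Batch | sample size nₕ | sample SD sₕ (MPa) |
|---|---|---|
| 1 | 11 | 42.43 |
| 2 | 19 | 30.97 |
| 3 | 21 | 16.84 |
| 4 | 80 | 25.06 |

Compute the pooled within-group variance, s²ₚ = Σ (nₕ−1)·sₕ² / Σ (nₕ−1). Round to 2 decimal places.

1: (11−1)·42.43² = 10·1800.3049 = 18003.049
2: (19−1)·30.97² = 18·959.1409 = 17264.5362
3: (21−1)·16.84² = 20·283.5856 = 5671.712
4: (80−1)·25.06² = 79·628.0036 = 49612.2844
Numerator = 90551.5816; denominator = Σ(nₕ−1) = 127.
s²ₚ = 90551.5816/127 = 713.0046... → 713.00.

713.00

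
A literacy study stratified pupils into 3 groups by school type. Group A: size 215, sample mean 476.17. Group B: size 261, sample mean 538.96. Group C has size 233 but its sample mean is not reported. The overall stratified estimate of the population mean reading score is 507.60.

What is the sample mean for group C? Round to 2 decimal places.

501.47

N = 215 + 261 + 233 = 709.
Overall total = μ·N = 507.60·709 = 359888.4.
Subtract the known strata: 215·476.17 + 261·538.96 = 243045.11.
Remaining total for group C: 359888.4 − 243045.11 = 116843.29.
Divide by its size: 116843.29 / 233 = 501.4733... → 501.47.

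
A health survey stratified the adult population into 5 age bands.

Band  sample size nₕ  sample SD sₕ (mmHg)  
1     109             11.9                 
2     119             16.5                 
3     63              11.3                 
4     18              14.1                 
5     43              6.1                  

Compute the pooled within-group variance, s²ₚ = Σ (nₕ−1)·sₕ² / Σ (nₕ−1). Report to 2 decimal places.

Degrees of freedom: 108 + 118 + 62 + 17 + 42 = 347.
Σ(nₕ−1)sₕ² = 108·141.61 + 118·272.25 + 62·127.69 + 17·198.81 + 42·37.21 = 60278.75.
s²ₚ = 60278.75 / 347 = 173.7140... → 173.71.

173.71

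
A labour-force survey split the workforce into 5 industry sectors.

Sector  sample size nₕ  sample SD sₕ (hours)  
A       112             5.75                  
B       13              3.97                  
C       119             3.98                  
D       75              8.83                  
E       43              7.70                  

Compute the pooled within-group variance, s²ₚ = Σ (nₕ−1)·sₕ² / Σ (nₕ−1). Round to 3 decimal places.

39.182

A: (112−1)·5.75² = 111·33.0625 = 3669.9375
B: (13−1)·3.97² = 12·15.7609 = 189.1308
C: (119−1)·3.98² = 118·15.8404 = 1869.1672
D: (75−1)·8.83² = 74·77.9689 = 5769.6986
E: (43−1)·7.70² = 42·59.29 = 2490.18
Numerator = 13988.1141; denominator = Σ(nₕ−1) = 357.
s²ₚ = 13988.1141/357 = 39.18239... → 39.182.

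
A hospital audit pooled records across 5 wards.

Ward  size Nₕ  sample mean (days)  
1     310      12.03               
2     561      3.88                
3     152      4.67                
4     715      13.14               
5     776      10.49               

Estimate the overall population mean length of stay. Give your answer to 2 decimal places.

N = 310 + 561 + 152 + 715 + 776 = 2514.
Weight each subgroup mean by Nₕ/N and sum.
Σ Nₕx̄ₕ = 310·12.03 + 561·3.88 + 152·4.67 + 715·13.14 + 776·10.49 = 3729.3 + 2176.68 + 709.84 + 9395.1 + 8140.24 = 24151.16.
Divide by N: 24151.16 / 2514 = 9.6067... → 9.61.

9.61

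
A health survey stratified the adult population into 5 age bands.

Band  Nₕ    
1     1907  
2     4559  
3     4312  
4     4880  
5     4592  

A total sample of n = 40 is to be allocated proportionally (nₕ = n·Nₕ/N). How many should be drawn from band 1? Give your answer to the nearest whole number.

N = 1907 + 4559 + 4312 + 4880 + 4592 = 20250.
n_1 = 40·1907/20250 = 3.767... → 4.

4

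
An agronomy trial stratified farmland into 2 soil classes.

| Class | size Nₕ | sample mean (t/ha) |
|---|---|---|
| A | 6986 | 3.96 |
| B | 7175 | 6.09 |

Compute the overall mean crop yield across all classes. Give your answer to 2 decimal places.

N = 14161; weights Wₕ = Nₕ/N = (0.4933, 0.5067).
x̄_st = Σ Wₕ·x̄ₕ = 0.4933·3.96 + 0.5067·6.09 ≈ 5.0392...
→ 5.04.

5.04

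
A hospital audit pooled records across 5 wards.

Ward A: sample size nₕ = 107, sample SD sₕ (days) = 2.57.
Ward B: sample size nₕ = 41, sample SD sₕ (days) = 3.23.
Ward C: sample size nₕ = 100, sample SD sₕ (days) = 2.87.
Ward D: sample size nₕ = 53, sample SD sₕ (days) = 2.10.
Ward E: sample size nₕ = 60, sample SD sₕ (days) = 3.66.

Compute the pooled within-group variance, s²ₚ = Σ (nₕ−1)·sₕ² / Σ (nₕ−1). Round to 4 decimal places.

8.2937

Degrees of freedom: 106 + 40 + 99 + 52 + 59 = 356.
Σ(nₕ−1)sₕ² = 106·6.6049 + 40·10.4329 + 99·8.2369 + 52·4.41 + 59·13.3956 = 2952.5489.
s²ₚ = 2952.5489 / 356 = 8.293677... → 8.2937.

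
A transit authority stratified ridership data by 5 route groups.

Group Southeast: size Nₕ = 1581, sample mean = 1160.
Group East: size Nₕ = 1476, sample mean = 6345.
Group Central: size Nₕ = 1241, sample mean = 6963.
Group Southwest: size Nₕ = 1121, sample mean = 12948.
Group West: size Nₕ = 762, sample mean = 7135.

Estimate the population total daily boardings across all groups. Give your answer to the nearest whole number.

39791841

Southeast: 1581·1160 = 1833960
East: 1476·6345 = 9365220
Central: 1241·6963 = 8641083
Southwest: 1121·12948 = 14514708
West: 762·7135 = 5436870
τ̂ = Σ Nₕx̄ₕ = 39791841.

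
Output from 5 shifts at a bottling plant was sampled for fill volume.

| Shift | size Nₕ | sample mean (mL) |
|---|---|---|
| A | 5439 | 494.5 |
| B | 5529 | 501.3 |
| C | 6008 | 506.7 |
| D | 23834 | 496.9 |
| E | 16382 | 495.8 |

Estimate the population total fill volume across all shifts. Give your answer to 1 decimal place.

28470837.0

Estimate total by summing Nₕ·x̄ₕ over strata.
5439·494.5 + 5529·501.3 + 6008·506.7 + 23834·496.9 + 16382·495.8 = 2689585.5 + 2771687.7 + 3044253.6 + 11843114.6 + 8122195.6 = 28470837.0.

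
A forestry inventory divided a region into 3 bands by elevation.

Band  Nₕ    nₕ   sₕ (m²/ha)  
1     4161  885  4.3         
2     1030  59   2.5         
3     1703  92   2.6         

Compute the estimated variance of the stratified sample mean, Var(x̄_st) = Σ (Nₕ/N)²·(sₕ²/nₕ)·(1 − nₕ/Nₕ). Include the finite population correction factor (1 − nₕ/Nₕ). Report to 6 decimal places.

N = 6894. Term for each stratum: Wₕ²sₕ²/nₕ·(1−nₕ/Nₕ).
Var(x̄_st) = 0.005992288 + 0.002229163 + 0.004241569 = 0.012463020 → 0.012463.

0.012463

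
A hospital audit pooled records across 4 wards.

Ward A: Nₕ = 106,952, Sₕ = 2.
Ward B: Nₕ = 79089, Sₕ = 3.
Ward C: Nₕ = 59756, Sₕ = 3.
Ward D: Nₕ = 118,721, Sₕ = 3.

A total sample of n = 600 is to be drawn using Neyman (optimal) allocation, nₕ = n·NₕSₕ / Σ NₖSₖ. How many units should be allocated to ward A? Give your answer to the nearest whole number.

130

Σ NₕSₕ = 106952·2 + 79089·3 + 59756·3 + 118721·3 = 986602.
Share for A: 213904/986602 = 0.21681.
n_A = 600 × 0.21681 = 130.085... → 130.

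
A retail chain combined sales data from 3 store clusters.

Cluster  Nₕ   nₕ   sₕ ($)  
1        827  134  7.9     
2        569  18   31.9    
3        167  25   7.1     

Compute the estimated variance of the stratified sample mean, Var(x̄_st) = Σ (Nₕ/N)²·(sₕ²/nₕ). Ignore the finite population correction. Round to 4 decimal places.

N = 1563. Term for each stratum: Wₕ²sₕ²/nₕ.
Var(x̄_st) = 0.1303894 + 7.4923048 + 0.0230193 = 7.6457135 → 7.6457.

7.6457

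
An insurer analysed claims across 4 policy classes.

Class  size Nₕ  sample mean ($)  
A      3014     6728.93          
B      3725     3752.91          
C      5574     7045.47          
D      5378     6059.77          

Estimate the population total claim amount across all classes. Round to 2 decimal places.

A: 3014·6728.93 = 20280995.02
B: 3725·3752.91 = 13979589.75
C: 5574·7045.47 = 39271449.78
D: 5378·6059.77 = 32589443.06
τ̂ = Σ Nₕx̄ₕ = 106121477.61.

106121477.61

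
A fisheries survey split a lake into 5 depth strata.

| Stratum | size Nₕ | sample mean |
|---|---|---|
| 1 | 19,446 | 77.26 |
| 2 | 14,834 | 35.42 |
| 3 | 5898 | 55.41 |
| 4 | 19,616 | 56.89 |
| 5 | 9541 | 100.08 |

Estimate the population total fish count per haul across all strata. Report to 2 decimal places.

4425443.94

1: 19446·77.26 = 1502397.96
2: 14834·35.42 = 525420.28
3: 5898·55.41 = 326808.18
4: 19616·56.89 = 1115954.24
5: 9541·100.08 = 954863.28
τ̂ = Σ Nₕx̄ₕ = 4425443.94.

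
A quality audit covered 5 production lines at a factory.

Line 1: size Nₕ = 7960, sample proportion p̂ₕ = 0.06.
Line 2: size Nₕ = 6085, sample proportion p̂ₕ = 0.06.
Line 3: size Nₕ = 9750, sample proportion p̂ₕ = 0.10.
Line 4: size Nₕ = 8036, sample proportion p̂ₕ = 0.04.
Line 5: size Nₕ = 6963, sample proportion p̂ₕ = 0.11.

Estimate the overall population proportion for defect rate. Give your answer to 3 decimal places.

0.075

Wₕ = Nₕ/N with N = 38794: 0.2052, 0.1569, 0.2513, 0.2071, 0.1795.
p̂_st = 0.2052·0.06 + 0.1569·0.06 + 0.2513·0.10 + 0.2071·0.04 + 0.1795·0.11 ≈ 0.07488... → 0.075.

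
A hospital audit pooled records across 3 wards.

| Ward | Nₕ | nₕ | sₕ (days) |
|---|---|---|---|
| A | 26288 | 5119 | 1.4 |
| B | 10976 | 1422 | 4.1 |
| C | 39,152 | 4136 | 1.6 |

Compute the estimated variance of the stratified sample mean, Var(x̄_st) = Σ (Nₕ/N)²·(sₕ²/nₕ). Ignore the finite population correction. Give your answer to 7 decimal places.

0.0004517

N = 76416; Wₕ = Nₕ/N.
ward A: (26288/76416)²·1.4²/5119 = 0.0000453124
ward B: (10976/76416)²·4.1²/1422 = 0.0002438865
ward C: (39152/76416)²·1.6²/4136 = 0.0001624796
Sum = 0.0004516785 → 0.0004517.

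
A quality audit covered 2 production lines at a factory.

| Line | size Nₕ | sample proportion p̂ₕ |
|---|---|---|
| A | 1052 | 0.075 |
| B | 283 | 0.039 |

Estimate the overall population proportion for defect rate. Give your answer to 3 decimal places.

Wₕ = Nₕ/N with N = 1335: 0.7880, 0.2120.
p̂_st = 0.7880·0.075 + 0.2120·0.039 ≈ 0.06737... → 0.067.

0.067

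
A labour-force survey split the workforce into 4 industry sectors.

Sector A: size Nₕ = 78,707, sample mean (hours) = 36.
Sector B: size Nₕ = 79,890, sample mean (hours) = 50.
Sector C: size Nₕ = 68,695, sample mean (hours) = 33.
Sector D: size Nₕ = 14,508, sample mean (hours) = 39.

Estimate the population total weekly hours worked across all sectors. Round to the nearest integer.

Population total = Σ Nₕ·x̄ₕ (each stratum's size times its mean).
78707·36 + 79890·50 + 68695·33 + 14508·39 = 2833452 + 3994500 + 2266935 + 565812 = 9660699.

9660699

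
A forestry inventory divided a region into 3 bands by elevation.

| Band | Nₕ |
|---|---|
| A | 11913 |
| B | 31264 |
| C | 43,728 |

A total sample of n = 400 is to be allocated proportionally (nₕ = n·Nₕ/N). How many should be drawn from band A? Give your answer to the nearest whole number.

N = 11913 + 31264 + 43728 = 86905.
n_A = 400·11913/86905 = 54.832... → 55.

55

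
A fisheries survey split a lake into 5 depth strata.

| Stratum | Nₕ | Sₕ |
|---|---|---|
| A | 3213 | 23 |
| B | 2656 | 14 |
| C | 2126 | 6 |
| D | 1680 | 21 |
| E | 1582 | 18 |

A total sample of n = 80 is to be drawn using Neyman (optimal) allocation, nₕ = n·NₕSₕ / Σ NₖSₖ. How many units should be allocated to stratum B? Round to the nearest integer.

Σ NₕSₕ = 3213·23 + 2656·14 + 2126·6 + 1680·21 + 1582·18 = 187595.
Share for B: 37184/187595 = 0.19821.
n_B = 80 × 0.19821 = 15.857... → 16.

16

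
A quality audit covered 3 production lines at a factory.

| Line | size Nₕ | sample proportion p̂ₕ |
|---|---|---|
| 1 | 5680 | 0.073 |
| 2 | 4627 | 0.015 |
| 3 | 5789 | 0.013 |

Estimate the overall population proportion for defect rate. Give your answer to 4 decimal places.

0.0347

N = 5680 + 4627 + 5789 = 16096.
Overall proportion = Σ (Nₕ/N)·p̂ₕ.
Σ Nₕp̂ₕ = 414.64 + 69.405 + 75.257 = 559.302.
559.302 / 16096 = 0.034748... → 0.0347.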